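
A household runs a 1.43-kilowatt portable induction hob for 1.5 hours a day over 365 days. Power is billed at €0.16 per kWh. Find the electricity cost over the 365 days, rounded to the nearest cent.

€125.27

Runtime = 1.5 h/day × 365 days = 547.5 h
Energy = 1.43 kW × 547.5 h = 782.925 kWh
Cost = 782.925 kWh × €0.16/kWh = €125.27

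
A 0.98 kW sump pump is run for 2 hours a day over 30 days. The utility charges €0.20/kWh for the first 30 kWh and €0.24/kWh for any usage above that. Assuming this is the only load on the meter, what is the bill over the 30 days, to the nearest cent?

Runtime = 2 h/day × 30 days = 60 h
Energy = 0.98 kW × 60 h = 58.8 kWh
Tier 1 (0–30 kWh): 30 × €0.20 = €6
Above 30 kWh: 28.8 × €0.24 = €6.912
Bill = €12.91

€12.91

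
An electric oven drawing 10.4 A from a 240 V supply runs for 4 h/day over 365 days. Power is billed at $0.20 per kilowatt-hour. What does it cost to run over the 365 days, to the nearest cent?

$728.83

Power = 10.4 A × 240 V = 2496 W = 2.496 kW
Runtime = 4 h/day × 365 days = 1460 h
Energy = 2.496 kW × 1460 h = 3644.16 kWh
Cost = 3644.16 kWh × $0.20/kWh = $728.83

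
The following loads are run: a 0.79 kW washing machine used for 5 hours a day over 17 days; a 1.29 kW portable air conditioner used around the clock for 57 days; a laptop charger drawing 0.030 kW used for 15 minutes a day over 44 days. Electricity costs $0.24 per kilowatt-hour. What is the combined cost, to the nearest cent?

washing machine: Runtime = 5 h/day × 17 days = 85 h
washing machine: 0.79 kW × 85 h = 67.15 kWh
portable air conditioner: Runtime = 24 h × 57 = 1368 h
portable air conditioner: 1.29 kW × 1368 h = 1764.72 kWh
laptop charger: Runtime = 15 min × 44 = 660 min = 11 h
laptop charger: 0.03 kW × 11 h = 0.33 kWh
Total energy = 1832.2 kWh
Cost = 1832.2 × $0.24 = $439.73

$439.73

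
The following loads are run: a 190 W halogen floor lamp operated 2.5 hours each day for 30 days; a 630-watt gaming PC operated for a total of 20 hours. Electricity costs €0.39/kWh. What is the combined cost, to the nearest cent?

€10.47

halogen floor lamp: Runtime = 2.5 h/day × 30 days = 75 h
halogen floor lamp: 0.19 kW × 75 h = 14.25 kWh
gaming PC: 0.63 kW × 20 h = 12.6 kWh
Total energy = 26.85 kWh
Cost = 26.85 × €0.39 = €10.47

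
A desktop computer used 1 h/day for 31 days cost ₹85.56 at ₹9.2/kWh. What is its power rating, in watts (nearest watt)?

300 W

Energy = ₹85.56 ÷ ₹9.2/kWh = 9.3 kWh
Runtime = 1 h/day × 31 days = 31 h
Power = 9.3 kWh ÷ 31 h = 0.3 kW = 300 W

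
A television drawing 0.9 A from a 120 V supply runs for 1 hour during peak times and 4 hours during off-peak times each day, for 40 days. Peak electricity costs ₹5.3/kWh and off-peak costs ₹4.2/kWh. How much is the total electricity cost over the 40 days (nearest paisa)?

Power = 0.9 A × 120 V = 108 W = 0.108 kW
Peak energy = 0.108 kW × 1 h × 40 = 4.32 kWh
Off-peak energy = 0.108 kW × 4 h × 40 = 17.28 kWh
Cost = 4.32 × ₹5.3 + 17.28 × ₹4.2 = ₹22.896 + ₹72.576 = ₹95.47

₹95.47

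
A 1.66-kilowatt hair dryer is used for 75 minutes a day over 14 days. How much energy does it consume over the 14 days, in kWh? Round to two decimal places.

Runtime = 75 min × 14 = 1050 min = 17.5 h
Energy = 1.66 kW × 17.5 h = 29.05 kWh

29.05 kWh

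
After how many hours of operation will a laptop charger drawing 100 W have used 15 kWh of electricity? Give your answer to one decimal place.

Hours = 15 kWh ÷ 0.1 kW = 150.0 h

150.0 h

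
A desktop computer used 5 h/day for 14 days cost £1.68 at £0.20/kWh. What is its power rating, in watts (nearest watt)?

120 W

Energy = £1.68 ÷ £0.20/kWh = 8.4 kWh
Runtime = 5 h/day × 14 days = 70 h
Power = 8.4 kWh ÷ 70 h = 0.12 kW = 120 W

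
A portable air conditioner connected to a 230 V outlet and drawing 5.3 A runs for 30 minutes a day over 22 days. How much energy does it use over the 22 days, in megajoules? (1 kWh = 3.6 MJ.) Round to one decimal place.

48.3 MJ

Power = 5.3 A × 230 V = 1219 W = 1.219 kW
Runtime = 30 min × 22 = 660 min = 11 h
Energy = 1.219 kW × 11 h = 13.409 kWh
= 13.409 × 3.6 MJ = 48.3 MJ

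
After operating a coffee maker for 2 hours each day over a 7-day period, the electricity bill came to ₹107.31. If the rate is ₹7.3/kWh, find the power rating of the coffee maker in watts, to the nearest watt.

1050 W

Energy = ₹107.31 ÷ ₹7.3/kWh = 14.7 kWh
Runtime = 2 h/day × 7 days = 14 h
Power = 14.7 kWh ÷ 14 h = 1.05 kW = 1050 W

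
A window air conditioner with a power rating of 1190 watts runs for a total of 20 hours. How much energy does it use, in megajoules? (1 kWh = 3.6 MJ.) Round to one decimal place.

85.7 MJ

Energy = 1.19 kW × 20 h = 23.8 kWh
= 23.8 × 3.6 MJ = 85.7 MJ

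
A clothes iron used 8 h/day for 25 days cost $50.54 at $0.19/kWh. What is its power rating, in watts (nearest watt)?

Energy = $50.54 ÷ $0.19/kWh = 266 kWh
Runtime = 8 h/day × 25 days = 200 h
Power = 266 kWh ÷ 200 h = 1.33 kW = 1330 W

1330 W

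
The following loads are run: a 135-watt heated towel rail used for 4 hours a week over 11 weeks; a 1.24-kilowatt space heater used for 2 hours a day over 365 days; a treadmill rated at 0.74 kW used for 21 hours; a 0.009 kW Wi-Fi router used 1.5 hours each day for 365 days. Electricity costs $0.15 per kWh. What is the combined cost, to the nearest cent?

$139.74

heated towel rail: Runtime = 4 h/week × 11 weeks = 44 h
heated towel rail: 0.135 kW × 44 h = 5.94 kWh
space heater: Runtime = 2 h/day × 365 days = 730 h
space heater: 1.24 kW × 730 h = 905.2 kWh
treadmill: 0.74 kW × 21 h = 15.54 kWh
Wi-Fi router: Runtime = 1.5 h/day × 365 days = 547.5 h
Wi-Fi router: 0.009 kW × 547.5 h = 4.9275 kWh
Total energy = 931.6075 kWh
Cost = 931.6075 × $0.15 = $139.74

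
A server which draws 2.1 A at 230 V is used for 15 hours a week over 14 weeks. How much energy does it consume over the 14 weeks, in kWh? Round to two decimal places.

101.43 kWh

Power = 2.1 A × 230 V = 483 W = 0.483 kW
Runtime = 15 h/week × 14 weeks = 210 h
Energy = 0.483 kW × 210 h = 101.43 kWh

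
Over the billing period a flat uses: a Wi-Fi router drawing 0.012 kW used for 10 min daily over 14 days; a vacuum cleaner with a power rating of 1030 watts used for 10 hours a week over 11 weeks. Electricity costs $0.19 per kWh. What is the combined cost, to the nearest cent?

Wi-Fi router: Runtime = 10 min × 14 = 140 min = 2.333333… h
Wi-Fi router: 0.012 kW × 2.333333… h = 0.028 kWh
vacuum cleaner: Runtime = 10 h/week × 11 weeks = 110 h
vacuum cleaner: 1.03 kW × 110 h = 113.3 kWh
Total energy = 113.328 kWh
Cost = 113.328 × $0.19 = $21.53

$21.53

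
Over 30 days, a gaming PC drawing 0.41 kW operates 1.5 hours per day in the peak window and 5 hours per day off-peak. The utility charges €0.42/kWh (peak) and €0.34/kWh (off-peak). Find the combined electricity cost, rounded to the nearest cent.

Peak energy = 0.41 kW × 1.5 h × 30 = 18.45 kWh
Off-peak energy = 0.41 kW × 5 h × 30 = 61.5 kWh
Cost = 18.45 × €0.42 + 61.5 × €0.34 = €7.749 + €20.91 = €28.66

€28.66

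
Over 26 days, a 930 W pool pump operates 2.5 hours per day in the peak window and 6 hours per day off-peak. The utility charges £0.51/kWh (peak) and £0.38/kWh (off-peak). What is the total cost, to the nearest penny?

£85.96

Peak energy = 0.93 kW × 2.5 h × 26 = 60.45 kWh
Off-peak energy = 0.93 kW × 6 h × 26 = 145.08 kWh
Cost = 60.45 × £0.51 + 145.08 × £0.38 = £30.8295 + £55.1304 = £85.96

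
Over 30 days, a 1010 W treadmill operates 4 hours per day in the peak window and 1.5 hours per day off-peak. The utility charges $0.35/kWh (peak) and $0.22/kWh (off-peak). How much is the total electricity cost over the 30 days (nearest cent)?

$52.42

Peak energy = 1.01 kW × 4 h × 30 = 121.2 kWh
Off-peak energy = 1.01 kW × 1.5 h × 30 = 45.45 kWh
Cost = 121.2 × $0.35 + 45.45 × $0.22 = $42.42 + $9.999 = $52.42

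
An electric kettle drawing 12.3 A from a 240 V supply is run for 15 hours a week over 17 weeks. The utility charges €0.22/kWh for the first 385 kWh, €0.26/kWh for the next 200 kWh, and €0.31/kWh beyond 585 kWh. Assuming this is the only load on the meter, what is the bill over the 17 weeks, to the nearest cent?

Power = 12.3 A × 240 V = 2952 W = 2.952 kW
Runtime = 15 h/week × 17 weeks = 255 h
Energy = 2.952 kW × 255 h = 752.76 kWh
Tier 1 (0–385 kWh): 385 × €0.22 = €84.7
Tier 2 (385–585 kWh): 200 × €0.26 = €52
Above 585 kWh: 167.76 × €0.31 = €52.0056
Bill = €188.71

€188.71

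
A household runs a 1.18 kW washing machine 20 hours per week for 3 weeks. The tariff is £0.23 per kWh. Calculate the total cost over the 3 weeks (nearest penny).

Runtime = 20 h/week × 3 weeks = 60 h
Energy = 1.18 kW × 60 h = 70.8 kWh
Cost = 70.8 kWh × £0.23/kWh = £16.28

£16.28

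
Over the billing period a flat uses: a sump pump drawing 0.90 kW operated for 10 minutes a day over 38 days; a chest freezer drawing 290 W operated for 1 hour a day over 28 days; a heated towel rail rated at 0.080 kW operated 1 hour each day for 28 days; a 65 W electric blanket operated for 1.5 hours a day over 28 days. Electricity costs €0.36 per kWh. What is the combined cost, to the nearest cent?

sump pump: Runtime = 10 min × 38 = 380 min = 6.333333… h
sump pump: 0.9 kW × 6.333333… h = 5.7 kWh
chest freezer: Runtime = 1 h/day × 28 days = 28 h
chest freezer: 0.29 kW × 28 h = 8.12 kWh
heated towel rail: Runtime = 1 h/day × 28 days = 28 h
heated towel rail: 0.08 kW × 28 h = 2.24 kWh
electric blanket: Runtime = 1.5 h/day × 28 days = 42 h
electric blanket: 0.065 kW × 42 h = 2.73 kWh
Total energy = 18.79 kWh
Cost = 18.79 × €0.36 = €6.76

€6.76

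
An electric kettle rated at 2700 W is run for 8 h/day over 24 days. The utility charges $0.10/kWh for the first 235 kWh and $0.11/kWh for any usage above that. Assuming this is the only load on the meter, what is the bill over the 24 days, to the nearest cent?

$54.67

Runtime = 8 h/day × 24 days = 192 h
Energy = 2.7 kW × 192 h = 518.4 kWh
Tier 1 (0–235 kWh): 235 × $0.10 = $23.5
Above 235 kWh: 283.4 × $0.11 = $31.174
Bill = $54.67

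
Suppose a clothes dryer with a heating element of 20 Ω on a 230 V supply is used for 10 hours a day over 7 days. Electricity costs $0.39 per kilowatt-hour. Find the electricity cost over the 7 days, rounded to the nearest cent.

Power = V²/R = 230²/20 = 2645 W = 2.645 kW
Runtime = 10 h/day × 7 days = 70 h
Energy = 2.645 kW × 70 h = 185.15 kWh
Cost = 185.15 kWh × $0.39/kWh = $72.21

$72.21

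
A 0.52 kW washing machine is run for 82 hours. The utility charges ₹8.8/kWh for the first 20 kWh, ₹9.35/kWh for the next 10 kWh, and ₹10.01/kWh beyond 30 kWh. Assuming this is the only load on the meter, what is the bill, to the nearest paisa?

₹396.03

Energy = 0.52 kW × 82 h = 42.64 kWh
Tier 1 (0–20 kWh): 20 × ₹8.8 = ₹176
Tier 2 (20–30 kWh): 10 × ₹9.35 = ₹93.5
Above 30 kWh: 12.64 × ₹10.01 = ₹126.5264
Bill = ₹396.03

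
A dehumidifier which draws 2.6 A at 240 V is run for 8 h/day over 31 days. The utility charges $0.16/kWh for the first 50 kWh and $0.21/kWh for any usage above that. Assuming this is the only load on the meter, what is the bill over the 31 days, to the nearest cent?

$30.00

Power = 2.6 A × 240 V = 624 W = 0.624 kW
Runtime = 8 h/day × 31 days = 248 h
Energy = 0.624 kW × 248 h = 154.752 kWh
Tier 1 (0–50 kWh): 50 × $0.16 = $8
Above 50 kWh: 104.752 × $0.21 = $21.99792
Bill = $30.00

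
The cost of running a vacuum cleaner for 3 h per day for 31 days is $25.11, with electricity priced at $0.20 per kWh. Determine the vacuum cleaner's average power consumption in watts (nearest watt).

Energy = $25.11 ÷ $0.20/kWh = 125.55 kWh
Runtime = 3 h/day × 31 days = 93 h
Power = 125.55 kWh ÷ 93 h = 1.35 kW = 1350 W

1350 W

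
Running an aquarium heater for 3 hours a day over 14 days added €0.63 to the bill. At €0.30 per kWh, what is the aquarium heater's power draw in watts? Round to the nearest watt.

Energy = €0.63 ÷ €0.30/kWh = 2.1 kWh
Runtime = 3 h/day × 14 days = 42 h
Power = 2.1 kWh ÷ 42 h = 0.05 kW = 50 W

50 W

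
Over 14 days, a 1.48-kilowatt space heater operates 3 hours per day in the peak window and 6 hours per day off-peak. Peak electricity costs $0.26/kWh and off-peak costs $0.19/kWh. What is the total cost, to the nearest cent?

Peak energy = 1.48 kW × 3 h × 14 = 62.16 kWh
Off-peak energy = 1.48 kW × 6 h × 14 = 124.32 kWh
Cost = 62.16 × $0.26 + 124.32 × $0.19 = $16.1616 + $23.6208 = $39.78

$39.78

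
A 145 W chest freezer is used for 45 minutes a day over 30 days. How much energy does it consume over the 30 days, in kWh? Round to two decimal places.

Runtime = 45 min × 30 = 1350 min = 22.5 h
Energy = 0.145 kW × 22.5 h = 3.2625 kWh ≈ 3.26 kWh

3.26 kWh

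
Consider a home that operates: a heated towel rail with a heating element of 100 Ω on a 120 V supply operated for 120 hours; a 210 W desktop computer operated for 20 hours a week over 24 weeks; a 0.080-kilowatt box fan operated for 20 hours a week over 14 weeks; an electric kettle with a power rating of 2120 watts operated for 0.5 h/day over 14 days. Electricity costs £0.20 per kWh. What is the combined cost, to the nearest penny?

£31.06

heated towel rail: Power = V²/R = 120²/100 = 144 W = 0.144 kW
heated towel rail: 0.144 kW × 120 h = 17.28 kWh
desktop computer: Runtime = 20 h/week × 24 weeks = 480 h
desktop computer: 0.21 kW × 480 h = 100.8 kWh
box fan: Runtime = 20 h/week × 14 weeks = 280 h
box fan: 0.08 kW × 280 h = 22.4 kWh
electric kettle: Runtime = 0.5 h/day × 14 days = 7 h
electric kettle: 2.12 kW × 7 h = 14.84 kWh
Total energy = 155.32 kWh
Cost = 155.32 × £0.20 = £31.06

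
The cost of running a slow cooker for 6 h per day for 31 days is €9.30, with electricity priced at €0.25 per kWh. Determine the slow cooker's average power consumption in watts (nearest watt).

200 W

Energy = €9.30 ÷ €0.25/kWh = 37.2 kWh
Runtime = 6 h/day × 31 days = 186 h
Power = 37.2 kWh ÷ 186 h = 0.2 kW = 200 W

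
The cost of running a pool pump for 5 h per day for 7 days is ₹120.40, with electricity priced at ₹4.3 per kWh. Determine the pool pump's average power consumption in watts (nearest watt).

800 W

Energy = ₹120.40 ÷ ₹4.3/kWh = 28 kWh
Runtime = 5 h/day × 7 days = 35 h
Power = 28 kWh ÷ 35 h = 0.8 kW = 800 W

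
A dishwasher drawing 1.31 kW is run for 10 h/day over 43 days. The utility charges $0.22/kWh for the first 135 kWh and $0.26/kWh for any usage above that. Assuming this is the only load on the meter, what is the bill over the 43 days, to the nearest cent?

$141.06

Runtime = 10 h/day × 43 days = 430 h
Energy = 1.31 kW × 430 h = 563.3 kWh
Tier 1 (0–135 kWh): 135 × $0.22 = $29.7
Above 135 kWh: 428.3 × $0.26 = $111.358
Bill = $141.06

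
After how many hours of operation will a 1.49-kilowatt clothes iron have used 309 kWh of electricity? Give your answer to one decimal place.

207.4 h

Hours = 309 kWh ÷ 1.49 kW = 207.4 h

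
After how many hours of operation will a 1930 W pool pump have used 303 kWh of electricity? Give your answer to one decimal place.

Hours = 303 kWh ÷ 1.93 kW = 157.0 h

157.0 h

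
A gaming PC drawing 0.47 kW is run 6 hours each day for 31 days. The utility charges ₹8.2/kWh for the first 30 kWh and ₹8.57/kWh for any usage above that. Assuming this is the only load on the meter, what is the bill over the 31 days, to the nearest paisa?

₹738.09

Runtime = 6 h/day × 31 days = 186 h
Energy = 0.47 kW × 186 h = 87.42 kWh
Tier 1 (0–30 kWh): 30 × ₹8.2 = ₹246
Above 30 kWh: 57.42 × ₹8.57 = ₹492.0894
Bill = ₹738.09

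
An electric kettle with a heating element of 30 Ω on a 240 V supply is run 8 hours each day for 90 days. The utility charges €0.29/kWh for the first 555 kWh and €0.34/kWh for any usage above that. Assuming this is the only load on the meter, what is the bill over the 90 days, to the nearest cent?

Power = V²/R = 240²/30 = 1920 W = 1.92 kW
Runtime = 8 h/day × 90 days = 720 h
Energy = 1.92 kW × 720 h = 1382.4 kWh
Tier 1 (0–555 kWh): 555 × €0.29 = €160.95
Above 555 kWh: 827.4 × €0.34 = €281.316
Bill = €442.27

€442.27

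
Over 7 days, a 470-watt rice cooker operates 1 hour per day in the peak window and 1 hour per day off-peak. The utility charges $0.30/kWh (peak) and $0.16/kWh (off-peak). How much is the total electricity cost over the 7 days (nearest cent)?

$1.51

Peak energy = 0.47 kW × 1 h × 7 = 3.29 kWh
Off-peak energy = 0.47 kW × 1 h × 7 = 3.29 kWh
Cost = 3.29 × $0.30 + 3.29 × $0.16 = $0.987 + $0.5264 = $1.51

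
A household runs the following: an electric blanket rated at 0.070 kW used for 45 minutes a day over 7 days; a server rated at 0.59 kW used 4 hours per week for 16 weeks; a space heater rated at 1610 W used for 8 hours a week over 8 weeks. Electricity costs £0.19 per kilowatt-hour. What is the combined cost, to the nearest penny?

£26.82

electric blanket: Runtime = 45 min × 7 = 315 min = 5.25 h
electric blanket: 0.07 kW × 5.25 h = 0.3675 kWh
server: Runtime = 4 h/week × 16 weeks = 64 h
server: 0.59 kW × 64 h = 37.76 kWh
space heater: Runtime = 8 h/week × 8 weeks = 64 h
space heater: 1.61 kW × 64 h = 103.04 kWh
Total energy = 141.1675 kWh
Cost = 141.1675 × £0.19 = £26.82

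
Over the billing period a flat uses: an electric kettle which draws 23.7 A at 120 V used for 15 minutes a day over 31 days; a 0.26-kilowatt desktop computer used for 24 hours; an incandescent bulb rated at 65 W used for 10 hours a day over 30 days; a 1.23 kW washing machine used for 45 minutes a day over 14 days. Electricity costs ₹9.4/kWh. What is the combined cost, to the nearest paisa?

electric kettle: Power = 23.7 A × 120 V = 2844 W = 2.844 kW
electric kettle: Runtime = 15 min × 31 = 465 min = 7.75 h
electric kettle: 2.844 kW × 7.75 h = 22.041 kWh
desktop computer: 0.26 kW × 24 h = 6.24 kWh
incandescent bulb: Runtime = 10 h/day × 30 days = 300 h
incandescent bulb: 0.065 kW × 300 h = 19.5 kWh
washing machine: Runtime = 45 min × 14 = 630 min = 10.5 h
washing machine: 1.23 kW × 10.5 h = 12.915 kWh
Total energy = 60.696 kWh
Cost = 60.696 × ₹9.4 = ₹570.54

₹570.54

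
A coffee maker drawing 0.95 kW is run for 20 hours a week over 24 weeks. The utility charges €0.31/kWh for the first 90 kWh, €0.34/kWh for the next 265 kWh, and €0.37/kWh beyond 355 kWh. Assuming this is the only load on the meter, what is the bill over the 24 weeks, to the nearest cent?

€155.37

Runtime = 20 h/week × 24 weeks = 480 h
Energy = 0.95 kW × 480 h = 456 kWh
Tier 1 (0–90 kWh): 90 × €0.31 = €27.9
Tier 2 (90–355 kWh): 265 × €0.34 = €90.1
Above 355 kWh: 101 × €0.37 = €37.37
Bill = €155.37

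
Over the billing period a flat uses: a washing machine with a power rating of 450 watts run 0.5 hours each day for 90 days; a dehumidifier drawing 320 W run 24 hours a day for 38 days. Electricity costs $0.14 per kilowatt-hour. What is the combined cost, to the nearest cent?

$43.69

washing machine: Runtime = 0.5 h/day × 90 days = 45 h
washing machine: 0.45 kW × 45 h = 20.25 kWh
dehumidifier: Runtime = 24 h × 38 = 912 h
dehumidifier: 0.32 kW × 912 h = 291.84 kWh
Total energy = 312.09 kWh
Cost = 312.09 × $0.14 = $43.69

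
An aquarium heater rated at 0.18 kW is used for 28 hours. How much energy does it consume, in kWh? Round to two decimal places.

5.04 kWh

Energy = 0.18 kW × 28 h = 5.04 kWh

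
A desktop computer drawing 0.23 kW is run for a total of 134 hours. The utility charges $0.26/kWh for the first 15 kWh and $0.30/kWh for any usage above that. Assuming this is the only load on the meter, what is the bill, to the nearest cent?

Energy = 0.23 kW × 134 h = 30.82 kWh
Tier 1 (0–15 kWh): 15 × $0.26 = $3.9
Above 15 kWh: 15.82 × $0.30 = $4.746
Bill = $8.65

$8.65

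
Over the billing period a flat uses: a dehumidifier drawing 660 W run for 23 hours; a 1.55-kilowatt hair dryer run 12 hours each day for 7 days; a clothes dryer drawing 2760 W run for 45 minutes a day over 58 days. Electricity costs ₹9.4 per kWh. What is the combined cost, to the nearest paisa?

dehumidifier: 0.66 kW × 23 h = 15.18 kWh
hair dryer: Runtime = 12 h/day × 7 days = 84 h
hair dryer: 1.55 kW × 84 h = 130.2 kWh
clothes dryer: Runtime = 45 min × 58 = 2610 min = 43.5 h
clothes dryer: 2.76 kW × 43.5 h = 120.06 kWh
Total energy = 265.44 kWh
Cost = 265.44 × ₹9.4 = ₹2495.14

₹2495.14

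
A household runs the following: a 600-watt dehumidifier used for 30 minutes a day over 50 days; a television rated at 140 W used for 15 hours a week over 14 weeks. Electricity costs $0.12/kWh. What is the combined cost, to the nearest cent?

dehumidifier: Runtime = 30 min × 50 = 1500 min = 25 h
dehumidifier: 0.6 kW × 25 h = 15 kWh
television: Runtime = 15 h/week × 14 weeks = 210 h
television: 0.14 kW × 210 h = 29.4 kWh
Total energy = 44.4 kWh
Cost = 44.4 × $0.12 = $5.33

$5.33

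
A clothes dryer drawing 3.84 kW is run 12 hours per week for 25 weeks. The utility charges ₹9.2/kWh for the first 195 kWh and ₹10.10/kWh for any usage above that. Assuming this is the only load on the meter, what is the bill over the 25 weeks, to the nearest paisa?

Runtime = 12 h/week × 25 weeks = 300 h
Energy = 3.84 kW × 300 h = 1152 kWh
Tier 1 (0–195 kWh): 195 × ₹9.2 = ₹1794
Above 195 kWh: 957 × ₹10.10 = ₹9665.7
Bill = ₹11459.70

₹11459.70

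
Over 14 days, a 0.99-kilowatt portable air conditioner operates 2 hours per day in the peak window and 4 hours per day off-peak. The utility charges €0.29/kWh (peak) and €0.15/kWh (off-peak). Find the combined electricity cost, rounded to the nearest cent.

Peak energy = 0.99 kW × 2 h × 14 = 27.72 kWh
Off-peak energy = 0.99 kW × 4 h × 14 = 55.44 kWh
Cost = 27.72 × €0.29 + 55.44 × €0.15 = €8.0388 + €8.316 = €16.35

€16.35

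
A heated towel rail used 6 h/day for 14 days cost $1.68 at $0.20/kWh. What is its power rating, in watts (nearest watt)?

Energy = $1.68 ÷ $0.20/kWh = 8.4 kWh
Runtime = 6 h/day × 14 days = 84 h
Power = 8.4 kWh ÷ 84 h = 0.1 kW = 100 W

100 W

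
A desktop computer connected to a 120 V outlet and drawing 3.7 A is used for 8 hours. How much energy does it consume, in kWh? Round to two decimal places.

Power = 3.7 A × 120 V = 444 W = 0.444 kW
Energy = 0.444 kW × 8 h = 3.552 kWh ≈ 3.55 kWh

3.55 kWh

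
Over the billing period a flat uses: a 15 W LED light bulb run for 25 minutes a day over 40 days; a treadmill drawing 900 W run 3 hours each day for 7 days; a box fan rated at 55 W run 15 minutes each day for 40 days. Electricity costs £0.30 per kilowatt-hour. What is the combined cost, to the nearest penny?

£5.91

LED light bulb: Runtime = 25 min × 40 = 1000 min = 16.666666… h
LED light bulb: 0.015 kW × 16.666666… h = 0.25 kWh
treadmill: Runtime = 3 h/day × 7 days = 21 h
treadmill: 0.9 kW × 21 h = 18.9 kWh
box fan: Runtime = 15 min × 40 = 600 min = 10 h
box fan: 0.055 kW × 10 h = 0.55 kWh
Total energy = 19.7 kWh
Cost = 19.7 × £0.30 = £5.91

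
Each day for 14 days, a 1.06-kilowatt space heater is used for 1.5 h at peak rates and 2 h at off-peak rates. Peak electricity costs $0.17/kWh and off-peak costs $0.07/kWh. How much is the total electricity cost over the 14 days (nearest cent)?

$5.86

Peak energy = 1.06 kW × 1.5 h × 14 = 22.26 kWh
Off-peak energy = 1.06 kW × 2 h × 14 = 29.68 kWh
Cost = 22.26 × $0.17 + 29.68 × $0.07 = $3.7842 + $2.0776 = $5.86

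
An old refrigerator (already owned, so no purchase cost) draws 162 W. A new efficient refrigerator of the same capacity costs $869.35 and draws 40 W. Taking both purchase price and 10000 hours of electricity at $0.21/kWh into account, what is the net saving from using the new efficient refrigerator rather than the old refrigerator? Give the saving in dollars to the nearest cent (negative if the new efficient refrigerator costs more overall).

-$613.15

old refrigerator: $0.00 + (162/1000) kW × 10000 h × $0.21 = $0.00 + $340.2 = $340.2
new efficient refrigerator: $869.35 + (40/1000) kW × 10000 h × $0.21 = $869.35 + $84 = $953.35
Saving = $340.2 − $953.35 = −$613.15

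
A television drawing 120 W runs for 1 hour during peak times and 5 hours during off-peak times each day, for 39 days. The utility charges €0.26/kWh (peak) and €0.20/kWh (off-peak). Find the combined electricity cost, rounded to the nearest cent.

€5.90

Peak energy = 0.12 kW × 1 h × 39 = 4.68 kWh
Off-peak energy = 0.12 kW × 5 h × 39 = 23.4 kWh
Cost = 4.68 × €0.26 + 23.4 × €0.20 = €1.2168 + €4.68 = €5.90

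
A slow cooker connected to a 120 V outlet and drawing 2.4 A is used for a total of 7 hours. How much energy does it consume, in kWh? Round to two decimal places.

2.02 kWh

Power = 2.4 A × 120 V = 288 W = 0.288 kW
Energy = 0.288 kW × 7 h = 2.016 kWh ≈ 2.02 kWh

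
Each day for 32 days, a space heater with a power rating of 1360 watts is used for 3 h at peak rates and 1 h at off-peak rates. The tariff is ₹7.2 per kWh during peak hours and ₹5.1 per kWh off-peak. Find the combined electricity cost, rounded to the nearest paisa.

₹1161.98

Peak energy = 1.36 kW × 3 h × 32 = 130.56 kWh
Off-peak energy = 1.36 kW × 1 h × 32 = 43.52 kWh
Cost = 130.56 × ₹7.2 + 43.52 × ₹5.1 = ₹940.032 + ₹221.952 = ₹1161.98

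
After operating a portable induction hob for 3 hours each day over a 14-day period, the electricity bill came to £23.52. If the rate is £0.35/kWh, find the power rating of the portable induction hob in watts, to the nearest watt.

1600 W

Energy = £23.52 ÷ £0.35/kWh = 67.2 kWh
Runtime = 3 h/day × 14 days = 42 h
Power = 67.2 kWh ÷ 42 h = 1.6 kW = 1600 W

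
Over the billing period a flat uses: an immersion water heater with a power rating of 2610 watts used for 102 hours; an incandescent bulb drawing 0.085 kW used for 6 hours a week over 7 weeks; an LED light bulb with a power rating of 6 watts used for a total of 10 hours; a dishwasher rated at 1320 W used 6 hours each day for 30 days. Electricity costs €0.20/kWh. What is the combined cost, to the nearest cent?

€101.49

immersion water heater: 2.61 kW × 102 h = 266.22 kWh
incandescent bulb: Runtime = 6 h/week × 7 weeks = 42 h
incandescent bulb: 0.085 kW × 42 h = 3.57 kWh
LED light bulb: 0.006 kW × 10 h = 0.06 kWh
dishwasher: Runtime = 6 h/day × 30 days = 180 h
dishwasher: 1.32 kW × 180 h = 237.6 kWh
Total energy = 507.45 kWh
Cost = 507.45 × €0.20 = €101.49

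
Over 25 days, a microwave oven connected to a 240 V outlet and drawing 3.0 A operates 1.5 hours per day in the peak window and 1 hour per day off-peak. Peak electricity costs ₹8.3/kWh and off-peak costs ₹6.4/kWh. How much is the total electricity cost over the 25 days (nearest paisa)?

Power = 3.0 A × 240 V = 720 W = 0.72 kW
Peak energy = 0.72 kW × 1.5 h × 25 = 27 kWh
Off-peak energy = 0.72 kW × 1 h × 25 = 18 kWh
Cost = 27 × ₹8.3 + 18 × ₹6.4 = ₹224.1 + ₹115.2 = ₹339.30

₹339.30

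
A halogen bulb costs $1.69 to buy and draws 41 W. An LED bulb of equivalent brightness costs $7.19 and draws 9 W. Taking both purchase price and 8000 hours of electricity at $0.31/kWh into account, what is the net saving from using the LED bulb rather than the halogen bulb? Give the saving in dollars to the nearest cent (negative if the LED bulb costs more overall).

$73.86

halogen bulb: $1.69 + (41/1000) kW × 8000 h × $0.31 = $1.69 + $101.68 = $103.37
LED bulb: $7.19 + (9/1000) kW × 8000 h × $0.31 = $7.19 + $22.32 = $29.51
Saving = $103.37 − $29.51 = $73.86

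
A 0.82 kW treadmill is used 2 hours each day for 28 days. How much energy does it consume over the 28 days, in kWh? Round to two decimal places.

45.92 kWh

Runtime = 2 h/day × 28 days = 56 h
Energy = 0.82 kW × 56 h = 45.92 kWh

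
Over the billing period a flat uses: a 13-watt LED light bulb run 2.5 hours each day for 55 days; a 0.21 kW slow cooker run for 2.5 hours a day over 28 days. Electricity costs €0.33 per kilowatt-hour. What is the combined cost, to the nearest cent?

LED light bulb: Runtime = 2.5 h/day × 55 days = 137.5 h
LED light bulb: 0.013 kW × 137.5 h = 1.7875 kWh
slow cooker: Runtime = 2.5 h/day × 28 days = 70 h
slow cooker: 0.21 kW × 70 h = 14.7 kWh
Total energy = 16.4875 kWh
Cost = 16.4875 × €0.33 = €5.44

€5.44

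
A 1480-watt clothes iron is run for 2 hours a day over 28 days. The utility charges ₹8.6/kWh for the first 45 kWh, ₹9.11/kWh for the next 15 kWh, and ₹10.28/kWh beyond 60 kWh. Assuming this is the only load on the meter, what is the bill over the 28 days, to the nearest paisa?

₹758.86

Runtime = 2 h/day × 28 days = 56 h
Energy = 1.48 kW × 56 h = 82.88 kWh
Tier 1 (0–45 kWh): 45 × ₹8.6 = ₹387
Tier 2 (45–60 kWh): 15 × ₹9.11 = ₹136.65
Above 60 kWh: 22.88 × ₹10.28 = ₹235.2064
Bill = ₹758.86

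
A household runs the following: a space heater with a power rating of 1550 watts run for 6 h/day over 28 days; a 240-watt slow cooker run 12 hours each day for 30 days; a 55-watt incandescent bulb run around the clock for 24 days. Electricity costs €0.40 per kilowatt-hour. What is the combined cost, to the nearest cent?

space heater: Runtime = 6 h/day × 28 days = 168 h
space heater: 1.55 kW × 168 h = 260.4 kWh
slow cooker: Runtime = 12 h/day × 30 days = 360 h
slow cooker: 0.24 kW × 360 h = 86.4 kWh
incandescent bulb: Runtime = 24 h × 24 = 576 h
incandescent bulb: 0.055 kW × 576 h = 31.68 kWh
Total energy = 378.48 kWh
Cost = 378.48 × €0.40 = €151.39

€151.39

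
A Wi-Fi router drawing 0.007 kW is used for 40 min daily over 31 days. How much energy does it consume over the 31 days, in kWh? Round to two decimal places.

Runtime = 40 min × 31 = 1240 min = 20.666666… h
Energy = 0.007 kW × 20.666666… h = 0.144666… kWh ≈ 0.14 kWh

0.14 kWh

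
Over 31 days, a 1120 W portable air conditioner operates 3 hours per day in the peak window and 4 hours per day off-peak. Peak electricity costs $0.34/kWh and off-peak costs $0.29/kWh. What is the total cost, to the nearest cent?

$75.69

Peak energy = 1.12 kW × 3 h × 31 = 104.16 kWh
Off-peak energy = 1.12 kW × 4 h × 31 = 138.88 kWh
Cost = 104.16 × $0.34 + 138.88 × $0.29 = $35.4144 + $40.2752 = $75.69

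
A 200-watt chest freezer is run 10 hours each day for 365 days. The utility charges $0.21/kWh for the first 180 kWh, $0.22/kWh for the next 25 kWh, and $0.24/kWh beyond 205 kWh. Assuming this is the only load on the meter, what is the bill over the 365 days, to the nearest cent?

$169.30

Runtime = 10 h/day × 365 days = 3650 h
Energy = 0.2 kW × 3650 h = 730 kWh
Tier 1 (0–180 kWh): 180 × $0.21 = $37.8
Tier 2 (180–205 kWh): 25 × $0.22 = $5.5
Above 205 kWh: 525 × $0.24 = $126
Bill = $169.30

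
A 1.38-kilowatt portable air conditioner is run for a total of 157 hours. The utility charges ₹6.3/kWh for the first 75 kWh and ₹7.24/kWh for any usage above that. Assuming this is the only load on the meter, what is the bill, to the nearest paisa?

Energy = 1.38 kW × 157 h = 216.66 kWh
Tier 1 (0–75 kWh): 75 × ₹6.3 = ₹472.5
Above 75 kWh: 141.66 × ₹7.24 = ₹1025.6184
Bill = ₹1498.12

₹1498.12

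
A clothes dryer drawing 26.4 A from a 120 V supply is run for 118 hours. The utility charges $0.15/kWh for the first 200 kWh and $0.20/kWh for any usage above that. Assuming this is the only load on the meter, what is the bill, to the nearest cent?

$64.76

Power = 26.4 A × 120 V = 3168 W = 3.168 kW
Energy = 3.168 kW × 118 h = 373.824 kWh
Tier 1 (0–200 kWh): 200 × $0.15 = $30
Above 200 kWh: 173.824 × $0.20 = $34.7648
Bill = $64.76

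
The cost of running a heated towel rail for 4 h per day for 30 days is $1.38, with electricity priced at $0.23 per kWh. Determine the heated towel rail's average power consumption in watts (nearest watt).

50 W

Energy = $1.38 ÷ $0.23/kWh = 6 kWh
Runtime = 4 h/day × 30 days = 120 h
Power = 6 kWh ÷ 120 h = 0.05 kW = 50 W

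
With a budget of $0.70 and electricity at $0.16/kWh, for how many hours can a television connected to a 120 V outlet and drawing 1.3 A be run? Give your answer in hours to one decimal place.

Power = 1.3 A × 120 V = 156 W = 0.156 kW
Energy available = $0.70 ÷ $0.16/kWh = 4.375 kWh
Hours = 4.375 kWh ÷ 0.156 kW = 28.0 h

28.0 h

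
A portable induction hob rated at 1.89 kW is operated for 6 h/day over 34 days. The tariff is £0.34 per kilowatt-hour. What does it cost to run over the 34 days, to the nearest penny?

£131.09

Runtime = 6 h/day × 34 days = 204 h
Energy = 1.89 kW × 204 h = 385.56 kWh
Cost = 385.56 kWh × £0.34/kWh = £131.09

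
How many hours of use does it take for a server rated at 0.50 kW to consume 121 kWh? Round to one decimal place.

242.0 h

Hours = 121 kWh ÷ 0.5 kW = 242.0 h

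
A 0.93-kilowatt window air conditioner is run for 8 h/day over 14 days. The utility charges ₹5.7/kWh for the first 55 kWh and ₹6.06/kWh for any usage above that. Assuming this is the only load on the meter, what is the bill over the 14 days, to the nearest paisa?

₹611.41

Runtime = 8 h/day × 14 days = 112 h
Energy = 0.93 kW × 112 h = 104.16 kWh
Tier 1 (0–55 kWh): 55 × ₹5.7 = ₹313.5
Above 55 kWh: 49.16 × ₹6.06 = ₹297.9096
Bill = ₹611.41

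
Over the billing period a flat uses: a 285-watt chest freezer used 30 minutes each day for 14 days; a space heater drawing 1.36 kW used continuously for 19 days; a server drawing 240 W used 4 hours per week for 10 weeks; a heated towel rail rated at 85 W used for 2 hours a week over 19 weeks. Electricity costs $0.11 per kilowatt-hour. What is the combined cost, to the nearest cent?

chest freezer: Runtime = 30 min × 14 = 420 min = 7 h
chest freezer: 0.285 kW × 7 h = 1.995 kWh
space heater: Runtime = 24 h × 19 = 456 h
space heater: 1.36 kW × 456 h = 620.16 kWh
server: Runtime = 4 h/week × 10 weeks = 40 h
server: 0.24 kW × 40 h = 9.6 kWh
heated towel rail: Runtime = 2 h/week × 19 weeks = 38 h
heated towel rail: 0.085 kW × 38 h = 3.23 kWh
Total energy = 634.985 kWh
Cost = 634.985 × $0.11 = $69.85

$69.85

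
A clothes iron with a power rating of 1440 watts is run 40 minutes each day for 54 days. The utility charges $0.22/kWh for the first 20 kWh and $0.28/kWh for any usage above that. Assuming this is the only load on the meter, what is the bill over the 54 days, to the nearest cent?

$13.32

Runtime = 40 min × 54 = 2160 min = 36 h
Energy = 1.44 kW × 36 h = 51.84 kWh
Tier 1 (0–20 kWh): 20 × $0.22 = $4.4
Above 20 kWh: 31.84 × $0.28 = $8.9152
Bill = $13.32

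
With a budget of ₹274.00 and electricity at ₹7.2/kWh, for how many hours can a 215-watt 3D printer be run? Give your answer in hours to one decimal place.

Energy available = ₹274.00 ÷ ₹7.2/kWh = 38.0556 kWh
Hours = 38.0556 kWh ÷ 0.215 kW = 177.0 h

177.0 h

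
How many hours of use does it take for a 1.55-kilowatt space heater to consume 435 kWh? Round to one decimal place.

280.6 h

Hours = 435 kWh ÷ 1.55 kW = 280.6 h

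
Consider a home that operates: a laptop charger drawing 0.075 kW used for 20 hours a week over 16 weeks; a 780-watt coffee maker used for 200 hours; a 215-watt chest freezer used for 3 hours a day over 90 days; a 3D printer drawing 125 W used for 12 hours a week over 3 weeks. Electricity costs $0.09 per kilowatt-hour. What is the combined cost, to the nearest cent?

laptop charger: Runtime = 20 h/week × 16 weeks = 320 h
laptop charger: 0.075 kW × 320 h = 24 kWh
coffee maker: 0.78 kW × 200 h = 156 kWh
chest freezer: Runtime = 3 h/day × 90 days = 270 h
chest freezer: 0.215 kW × 270 h = 58.05 kWh
3D printer: Runtime = 12 h/week × 3 weeks = 36 h
3D printer: 0.125 kW × 36 h = 4.5 kWh
Total energy = 242.55 kWh
Cost = 242.55 × $0.09 = $21.83

$21.83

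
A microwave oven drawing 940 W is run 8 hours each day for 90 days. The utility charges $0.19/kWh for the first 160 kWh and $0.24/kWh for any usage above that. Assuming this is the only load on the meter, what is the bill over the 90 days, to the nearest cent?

$154.43

Runtime = 8 h/day × 90 days = 720 h
Energy = 0.94 kW × 720 h = 676.8 kWh
Tier 1 (0–160 kWh): 160 × $0.19 = $30.4
Above 160 kWh: 516.8 × $0.24 = $124.032
Bill = $154.43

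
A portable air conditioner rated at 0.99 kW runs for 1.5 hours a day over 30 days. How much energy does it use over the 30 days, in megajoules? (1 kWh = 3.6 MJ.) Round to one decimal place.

Runtime = 1.5 h/day × 30 days = 45 h
Energy = 0.99 kW × 45 h = 44.55 kWh
= 44.55 × 3.6 MJ = 160.4 MJ

160.4 MJ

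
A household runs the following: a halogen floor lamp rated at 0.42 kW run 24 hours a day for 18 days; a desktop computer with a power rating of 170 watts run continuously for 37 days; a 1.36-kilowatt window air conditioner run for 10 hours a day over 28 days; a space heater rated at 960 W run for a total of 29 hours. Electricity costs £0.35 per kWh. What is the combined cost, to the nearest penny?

£259.36

halogen floor lamp: Runtime = 24 h × 18 = 432 h
halogen floor lamp: 0.42 kW × 432 h = 181.44 kWh
desktop computer: Runtime = 24 h × 37 = 888 h
desktop computer: 0.17 kW × 888 h = 150.96 kWh
window air conditioner: Runtime = 10 h/day × 28 days = 280 h
window air conditioner: 1.36 kW × 280 h = 380.8 kWh
space heater: 0.96 kW × 29 h = 27.84 kWh
Total energy = 741.04 kWh
Cost = 741.04 × £0.35 = £259.36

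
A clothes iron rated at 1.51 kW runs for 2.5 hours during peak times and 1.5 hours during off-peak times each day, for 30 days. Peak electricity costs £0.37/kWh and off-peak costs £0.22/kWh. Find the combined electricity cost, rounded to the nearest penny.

£56.85

Peak energy = 1.51 kW × 2.5 h × 30 = 113.25 kWh
Off-peak energy = 1.51 kW × 1.5 h × 30 = 67.95 kWh
Cost = 113.25 × £0.37 + 67.95 × £0.22 = £41.9025 + £14.949 = £56.85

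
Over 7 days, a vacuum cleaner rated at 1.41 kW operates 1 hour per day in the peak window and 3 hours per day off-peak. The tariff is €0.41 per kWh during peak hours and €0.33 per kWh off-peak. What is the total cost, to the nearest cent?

Peak energy = 1.41 kW × 1 h × 7 = 9.87 kWh
Off-peak energy = 1.41 kW × 3 h × 7 = 29.61 kWh
Cost = 9.87 × €0.41 + 29.61 × €0.33 = €4.0467 + €9.7713 = €13.82

€13.82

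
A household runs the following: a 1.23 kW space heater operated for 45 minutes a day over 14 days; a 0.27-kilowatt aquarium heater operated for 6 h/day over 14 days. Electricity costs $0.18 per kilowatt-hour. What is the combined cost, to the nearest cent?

$6.41

space heater: Runtime = 45 min × 14 = 630 min = 10.5 h
space heater: 1.23 kW × 10.5 h = 12.915 kWh
aquarium heater: Runtime = 6 h/day × 14 days = 84 h
aquarium heater: 0.27 kW × 84 h = 22.68 kWh
Total energy = 35.595 kWh
Cost = 35.595 × $0.18 = $6.41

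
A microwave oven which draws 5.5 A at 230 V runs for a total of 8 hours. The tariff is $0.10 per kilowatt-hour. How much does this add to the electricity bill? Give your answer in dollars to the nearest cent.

$1.01

Power = 5.5 A × 230 V = 1265 W = 1.265 kW
Energy = 1.265 kW × 8 h = 10.12 kWh
Cost = 10.12 kWh × $0.10/kWh = $1.01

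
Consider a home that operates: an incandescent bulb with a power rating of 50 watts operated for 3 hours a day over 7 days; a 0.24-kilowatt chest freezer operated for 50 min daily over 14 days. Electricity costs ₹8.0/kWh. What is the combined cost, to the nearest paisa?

incandescent bulb: Runtime = 3 h/day × 7 days = 21 h
incandescent bulb: 0.05 kW × 21 h = 1.05 kWh
chest freezer: Runtime = 50 min × 14 = 700 min = 11.666666… h
chest freezer: 0.24 kW × 11.666666… h = 2.8 kWh
Total energy = 3.85 kWh
Cost = 3.85 × ₹8.0 = ₹30.80

₹30.80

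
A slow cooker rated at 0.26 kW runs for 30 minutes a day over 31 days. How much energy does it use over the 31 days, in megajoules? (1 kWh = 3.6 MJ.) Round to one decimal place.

14.5 MJ

Runtime = 30 min × 31 = 930 min = 15.5 h
Energy = 0.26 kW × 15.5 h = 4.03 kWh
= 4.03 × 3.6 MJ = 14.5 MJ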